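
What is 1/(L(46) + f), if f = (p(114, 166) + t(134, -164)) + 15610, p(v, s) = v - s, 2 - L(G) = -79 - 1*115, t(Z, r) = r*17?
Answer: 1/12966 ≈ 7.7125e-5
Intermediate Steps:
t(Z, r) = 17*r
L(G) = 196 (L(G) = 2 - (-79 - 1*115) = 2 - (-79 - 115) = 2 - 1*(-194) = 2 + 194 = 196)
f = 12770 (f = ((114 - 1*166) + 17*(-164)) + 15610 = ((114 - 166) - 2788) + 15610 = (-52 - 2788) + 15610 = -2840 + 15610 = 12770)
1/(L(46) + f) = 1/(196 + 12770) = 1/12966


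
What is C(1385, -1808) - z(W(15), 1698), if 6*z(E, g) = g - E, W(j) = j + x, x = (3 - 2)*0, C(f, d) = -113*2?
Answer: -1013/2 ≈ -506.50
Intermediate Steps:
C(f, d) = -226
x = 0 (x = 1*0 = 0)
W(j) = j (W(j) = j + 0 = j)
z(E, g) = -E/6 + g/6 (z(E, g) = (g - E)/6 = -E/6 + g/6)
C(1385, -1808) - z(W(15), 1698) = -226 - (-⅙*15 + (⅙)*1698) = -226 - (-5/2 + 283) = -226 - 1*561/2 = -226 - 561/2 = -1013/2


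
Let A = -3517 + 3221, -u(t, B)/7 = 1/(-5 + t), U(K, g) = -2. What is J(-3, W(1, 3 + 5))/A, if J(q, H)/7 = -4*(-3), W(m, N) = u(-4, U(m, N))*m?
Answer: -21/74 ≈ -0.28378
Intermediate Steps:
u(t, B) = -7/(-5 + t)
W(m, N) = 7*m/9 (W(m, N) = (-7/(-5 - 4))*m = (-7/(-9))*m = (-7*(-⅑))*m = 7*m/9)
J(q, H) = 84 (J(q, H) = 7*(-4*(-3)) = 7*12 = 84)
A = -296
J(-3, W(1, 3 + 5))/A = 84/(-296) = 84*(-1/296) = -21/74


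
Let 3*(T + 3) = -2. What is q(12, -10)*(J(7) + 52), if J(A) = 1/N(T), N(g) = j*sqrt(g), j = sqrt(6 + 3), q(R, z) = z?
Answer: -520 + 10*I*sqrt(33)/33 ≈ -520.0 + 1.7408*I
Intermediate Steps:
T = -11/3 (T = -3 + (1/3)*(-2) = -3 - 2/3 = -11/3 ≈ -3.6667)
j = 3 (j = sqrt(9) = 3)
N(g) = 3*sqrt(g)
J(A) = -I*sqrt(33)/33 (J(A) = 1/(3*sqrt(-11/3)) = 1/(3*(I*sqrt(33)/3)) = 1/(I*sqrt(33)) = -I*sqrt(33)/33)
q(12, -10)*(J(7) + 52) = -10*(-I*sqrt(33)/33 + 52) = -10*(52 - I*sqrt(33)/33) = -520 + 10*I*sqrt(33)/33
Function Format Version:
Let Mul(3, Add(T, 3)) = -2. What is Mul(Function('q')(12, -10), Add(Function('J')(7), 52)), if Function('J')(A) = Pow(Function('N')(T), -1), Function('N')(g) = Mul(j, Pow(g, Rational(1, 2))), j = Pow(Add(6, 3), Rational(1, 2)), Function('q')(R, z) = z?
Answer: Add(-520, Mul(Rational(10, 33), I, Pow(33, Rational(1, 2)))) ≈ Add(-520.00, Mul(1.7408, I))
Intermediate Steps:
T = Rational(-11, 3) (T = Add(-3, Mul(Rational(1, 3), -2)) = Add(-3, Rational(-2, 3)) = Rational(-11, 3) ≈ -3.6667)
j = 3 (j = Pow(9, Rational(1, 2)) = 3)
Function('N')(g) = Mul(3, Pow(g, Rational(1, 2)))
Function('J')(A) = Mul(Rational(-1, 33), I, Pow(33, Rational(1, 2))) (Function('J')(A) = Pow(Mul(3, Pow(Rational(-11, 3), Rational(1, 2))), -1) = Pow(Mul(3, Mul(Rational(1, 3), I, Pow(33, Rational(1, 2)))), -1) = Pow(Mul(I, Pow(33, Rational(1, 2))), -1) = Mul(Rational(-1, 33), I, Pow(33, Rational(1, 2))))
Mul(Function('q')(12, -10), Add(Function('J')(7), 52)) = Mul(-10, Add(Mul(Rational(-1, 33), I, Pow(33, Rational(1, 2))), 52)) = Mul(-10, Add(52, Mul(Rational(-1, 33), I, Pow(33, Rational(1, 2))))) = Add(-520, Mul(Rational(10, 33), I, Pow(33, Rational(1, 2))))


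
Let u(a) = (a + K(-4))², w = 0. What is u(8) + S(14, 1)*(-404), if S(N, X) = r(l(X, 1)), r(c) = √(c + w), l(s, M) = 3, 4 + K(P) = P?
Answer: -404*√3 ≈ -699.75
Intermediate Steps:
K(P) = -4 + P
r(c) = √c (r(c) = √(c + 0) = √c)
S(N, X) = √3
u(a) = (-8 + a)² (u(a) = (a + (-4 - 4))² = (a - 8)² = (-8 + a)²)
u(8) + S(14, 1)*(-404) = (-8 + 8)² + √3*(-404) = 0² - 404*√3 = 0 - 404*√3 = -404*√3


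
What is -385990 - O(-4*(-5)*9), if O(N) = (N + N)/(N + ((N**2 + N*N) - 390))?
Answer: -831036482/2153 ≈ -3.8599e+5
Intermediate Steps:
O(N) = 2*N/(-390 + N + 2*N**2) (O(N) = (2*N)/(N + ((N**2 + N**2) - 390)) = (2*N)/(N + (2*N**2 - 390)) = (2*N)/(N + (-390 + 2*N**2)) = (2*N)/(-390 + N + 2*N**2) = 2*N/(-390 + N + 2*N**2))
-385990 - O(-4*(-5)*9) = -385990 - 2*-4*(-5)*9/(-390 - 4*(-5)*9 + 2*(-4*(-5)*9)**2) = -385990 - 2*20*9/(-390 + 20*9 + 2*(20*9)**2) = -385990 - 2*180/(-390 + 180 + 2*180**2) = -385990 - 2*180/(-390 + 180 + 2*32400) = -385990 - 2*180/(-390 + 180 + 64800) = -385990 - 2*180/64590 = -385990 - 1*12/2153 = -385990 - 12/2153 = -831036482/2153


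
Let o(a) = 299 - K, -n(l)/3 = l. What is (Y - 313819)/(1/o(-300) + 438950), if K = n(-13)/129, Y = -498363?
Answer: -1490237944/805410549 ≈ -1.8503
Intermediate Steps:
n(l) = -3*l
K = 13/43 (K = -3*(-13)/129 = 39*(1/129) = 13/43 ≈ 0.30233)
o(a) = 12844/43 (o(a) = 299 - 1*13/43 = 299 - 13/43 = 12844/43)
(Y - 313819)/(1/o(-300) + 438950) = (-498363 - 313819)/(1/(12844/43) + 438950) = -812182/(43/12844 + 438950) = -812182/5637873843/12844 = -812182*12844/5637873843 = -1490237944/805410549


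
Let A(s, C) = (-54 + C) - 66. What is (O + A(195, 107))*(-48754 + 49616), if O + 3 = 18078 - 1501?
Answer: 14275582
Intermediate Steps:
O = 16574 (O = -3 + (18078 - 1501) = -3 + 16577 = 16574)
A(s, C) = -120 + C
(O + A(195, 107))*(-48754 + 49616) = (16574 + (-120 + 107))*(-48754 + 49616) = (16574 - 13)*862 = 16561*862 = 14275582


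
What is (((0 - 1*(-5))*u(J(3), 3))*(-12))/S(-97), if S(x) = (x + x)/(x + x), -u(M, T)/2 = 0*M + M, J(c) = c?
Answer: 360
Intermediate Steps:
u(M, T) = -2*M (u(M, T) = -2*(0*M + M) = -2*(0 + M) = -2*M)
S(x) = 1 (S(x) = (2*x)/((2*x)) = (1/(2*x))*(2*x) = 1)
(((0 - 1*(-5))*u(J(3), 3))*(-12))/S(-97) = (((0 - 1*(-5))*(-2*3))*(-12))/1 = (((0 + 5)*(-6))*(-12))*1 = ((5*(-6))*(-12))*1 = -30*(-12)*1 = 360*1 = 360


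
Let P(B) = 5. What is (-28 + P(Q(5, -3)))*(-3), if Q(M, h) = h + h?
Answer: 69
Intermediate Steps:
Q(M, h) = 2*h
(-28 + P(Q(5, -3)))*(-3) = (-28 + 5)*(-3) = -23*(-3) = 69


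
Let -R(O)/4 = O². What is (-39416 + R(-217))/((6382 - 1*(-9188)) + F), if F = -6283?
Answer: -6156/251 ≈ -24.526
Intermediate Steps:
R(O) = -4*O²
(-39416 + R(-217))/((6382 - 1*(-9188)) + F) = (-39416 - 4*(-217)²)/((6382 - 1*(-9188)) - 6283) = (-39416 - 4*47089)/((6382 + 9188) - 6283) = (-39416 - 188356)/(15570 - 6283) = -227772/9287 = -227772*1/9287 = -6156/251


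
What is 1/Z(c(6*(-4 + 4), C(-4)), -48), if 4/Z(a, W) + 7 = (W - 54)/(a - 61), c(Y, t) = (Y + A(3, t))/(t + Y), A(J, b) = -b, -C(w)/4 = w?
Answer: -83/62 ≈ -1.3387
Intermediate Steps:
C(w) = -4*w
c(Y, t) = (Y - t)/(Y + t) (c(Y, t) = (Y - t)/(t + Y) = (Y - t)/(Y + t))
Z(a, W) = 4/(-7 + (-54 + W)/(-61 + a)) (Z(a, W) = 4/(-7 + (W - 54)/(a - 61)) = 4/(-7 + (-54 + W)/(-61 + a)))
1/Z(c(6*(-4 + 4), C(-4)), -48) = 1/(4*(-61 + (6*(-4 + 4) - (-4)*(-4))/(6*(-4 + 4) - 4*(-4)))/(373 - 48 - 7*(6*(-4 + 4) - (-4)*(-4))/(6*(-4 + 4) - 4*(-4)))) = 1/(4*(-61 + (6*0 - 1*16)/(6*0 + 16))/(373 - 48 - 7*(6*0 - 1*16)/(6*0 + 16))) = 1/(4*(-61 + (0 - 16)/(0 + 16))/(373 - 48 - 7*(0 - 16)/(0 + 16))) = 1/(4*(-61 - 16/16)/(373 - 48 - 7*(-16)/16)) = 1/(4*(-61 + (1/16)*(-16))/(373 - 48 - 7*(-16)/16)) = 1/(4*(-61 - 1)/(373 - 48 - 7*(-1))) = 1/(4*(-62)/(373 - 48 + 7)) = 1/(4*(-62)/332) = 1/(4*(1/332)*(-62)) = 1/(-62/83) = -83/62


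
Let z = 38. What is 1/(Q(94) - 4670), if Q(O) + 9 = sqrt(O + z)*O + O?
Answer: -4585/19855873 - 188*sqrt(33)/19855873 ≈ -0.00028531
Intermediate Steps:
Q(O) = -9 + O + O*sqrt(38 + O) (Q(O) = -9 + (sqrt(O + 38)*O + O) = -9 + (sqrt(38 + O)*O + O) = -9 + (O*sqrt(38 + O) + O) = -9 + (O + O*sqrt(38 + O)) = -9 + O + O*sqrt(38 + O))
1/(Q(94) - 4670) = 1/((-9 + 94 + 94*sqrt(38 + 94)) - 4670) = 1/((-9 + 94 + 94*sqrt(132)) - 4670) = 1/((-9 + 94 + 94*(2*sqrt(33))) - 4670) = 1/((-9 + 94 + 188*sqrt(33)) - 4670) = 1/((85 + 188*sqrt(33)) - 4670) = 1/(-4585 + 188*sqrt(33))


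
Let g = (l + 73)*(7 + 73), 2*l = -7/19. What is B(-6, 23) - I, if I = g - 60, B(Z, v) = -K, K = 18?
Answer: -109882/19 ≈ -5783.3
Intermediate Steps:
B(Z, v) = -18 (B(Z, v) = -1*18 = -18)
l = -7/38 (l = (-7/19)/2 = (-7*1/19)/2 = (½)*(-7/19) = -7/38 ≈ -0.18421)
g = 110680/19 (g = (-7/38 + 73)*(7 + 73) = (2767/38)*80 = 110680/19 ≈ 5825.3)
I = 109540/19 (I = 110680/19 - 60 = 109540/19 ≈ 5765.3)
B(-6, 23) - I = -18 - 1*109540/19 = -18 - 109540/19 = -109882/19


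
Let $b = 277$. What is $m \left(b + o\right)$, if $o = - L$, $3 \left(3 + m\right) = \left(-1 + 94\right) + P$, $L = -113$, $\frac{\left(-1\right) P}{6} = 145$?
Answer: $-102180$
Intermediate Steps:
$P = -870$ ($P = \left(-6\right) 145 = -870$)
$m = -262$ ($m = -3 + \frac{\left(-1 + 94\right) - 870}{3} = -3 + \frac{93 - 870}{3} = -3 + \frac{1}{3} \left(-777\right) = -3 - 259 = -262$)
$o = 113$ ($o = \left(-1\right) \left(-113\right) = 113$)
$m \left(b + o\right) = - 262 \left(277 + 113\right) = \left(-262\right) 390 = -102180$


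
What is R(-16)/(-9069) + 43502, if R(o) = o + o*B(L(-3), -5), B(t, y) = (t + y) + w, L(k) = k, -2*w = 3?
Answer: 394519502/9069 ≈ 43502.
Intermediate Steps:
w = -3/2 (w = -½*3 = -3/2 ≈ -1.5000)
B(t, y) = -3/2 + t + y (B(t, y) = (t + y) - 3/2 = -3/2 + t + y)
R(o) = -17*o/2 (R(o) = o + o*(-3/2 - 3 - 5) = o + o*(-19/2) = o - 19*o/2 = -17*o/2)
R(-16)/(-9069) + 43502 = -17/2*(-16)/(-9069) + 43502 = 136*(-1/9069) + 43502 = -136/9069 + 43502 = 394519502/9069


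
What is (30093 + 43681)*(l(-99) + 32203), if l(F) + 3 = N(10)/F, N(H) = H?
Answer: 235176019460/99 ≈ 2.3755e+9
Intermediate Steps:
l(F) = -3 + 10/F
(30093 + 43681)*(l(-99) + 32203) = (30093 + 43681)*((-3 + 10/(-99)) + 32203) = 73774*((-3 + 10*(-1/99)) + 32203) = 73774*((-3 - 10/99) + 32203) = 73774*(-307/99 + 32203) = 73774*(3187790/99) = 235176019460/99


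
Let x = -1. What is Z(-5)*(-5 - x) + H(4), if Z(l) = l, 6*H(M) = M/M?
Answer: 121/6 ≈ 20.167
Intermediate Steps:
H(M) = ⅙ (H(M) = (M/M)/6 = (⅙)*1 = ⅙)
Z(-5)*(-5 - x) + H(4) = -5*(-5 - 1*(-1)) + ⅙ = -5*(-5 + 1) + ⅙ = -5*(-4) + ⅙ = 20 + ⅙ = 121/6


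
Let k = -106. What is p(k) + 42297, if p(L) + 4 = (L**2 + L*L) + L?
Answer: 64659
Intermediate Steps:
p(L) = -4 + L + 2*L**2 (p(L) = -4 + ((L**2 + L*L) + L) = -4 + ((L**2 + L**2) + L) = -4 + (2*L**2 + L) = -4 + (L + 2*L**2) = -4 + L + 2*L**2)
p(k) + 42297 = (-4 - 106 + 2*(-106)**2) + 42297 = (-4 - 106 + 2*11236) + 42297 = (-4 - 106 + 22472) + 42297 = 22362 + 42297 = 64659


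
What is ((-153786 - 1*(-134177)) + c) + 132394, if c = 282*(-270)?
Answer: 36645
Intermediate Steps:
c = -76140
((-153786 - 1*(-134177)) + c) + 132394 = ((-153786 - 1*(-134177)) - 76140) + 132394 = ((-153786 + 134177) - 76140) + 132394 = (-19609 - 76140) + 132394 = -95749 + 132394 = 36645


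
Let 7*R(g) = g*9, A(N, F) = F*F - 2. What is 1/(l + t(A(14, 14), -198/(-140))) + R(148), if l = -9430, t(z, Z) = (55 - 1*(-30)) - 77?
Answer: 1792871/9422 ≈ 190.29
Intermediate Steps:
A(N, F) = -2 + F² (A(N, F) = F² - 2 = -2 + F²)
t(z, Z) = 8 (t(z, Z) = (55 + 30) - 77 = 85 - 77 = 8)
R(g) = 9*g/7 (R(g) = (g*9)/7 = (9*g)/7 = 9*g/7)
1/(l + t(A(14, 14), -198/(-140))) + R(148) = 1/(-9430 + 8) + (9/7)*148 = 1/(-9422) + 1332/7 = -1/9422 + 1332/7 = 1792871/9422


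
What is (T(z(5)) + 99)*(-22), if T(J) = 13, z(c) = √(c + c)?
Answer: -2464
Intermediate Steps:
z(c) = √2*√c (z(c) = √(2*c) = √2*√c)
(T(z(5)) + 99)*(-22) = (13 + 99)*(-22) = 112*(-22) = -2464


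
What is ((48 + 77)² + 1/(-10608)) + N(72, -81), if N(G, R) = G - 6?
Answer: 166450127/10608 ≈ 15691.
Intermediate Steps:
N(G, R) = -6 + G
((48 + 77)² + 1/(-10608)) + N(72, -81) = ((48 + 77)² + 1/(-10608)) + (-6 + 72) = (125² - 1/10608) + 66 = (15625 - 1/10608) + 66 = 165749999/10608 + 66 = 166450127/10608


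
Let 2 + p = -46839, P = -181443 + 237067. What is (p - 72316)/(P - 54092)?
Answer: -119157/1532 ≈ -77.779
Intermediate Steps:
P = 55624
p = -46841 (p = -2 - 46839 = -46841)
(p - 72316)/(P - 54092) = (-46841 - 72316)/(55624 - 54092) = -119157/1532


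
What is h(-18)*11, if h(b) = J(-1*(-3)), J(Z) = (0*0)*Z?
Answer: 0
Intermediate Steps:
J(Z) = 0 (J(Z) = 0*Z = 0)
h(b) = 0
h(-18)*11 = 0*11 = 0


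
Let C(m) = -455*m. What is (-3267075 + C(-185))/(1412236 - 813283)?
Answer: -3182900/598953 ≈ -5.3141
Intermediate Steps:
(-3267075 + C(-185))/(1412236 - 813283) = (-3267075 - 455*(-185))/(1412236 - 813283) = (-3267075 + 84175)/598953 = -3182900*1/598953 = -3182900/598953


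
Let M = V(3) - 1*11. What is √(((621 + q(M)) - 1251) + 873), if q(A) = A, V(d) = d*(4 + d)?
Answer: √253 ≈ 15.906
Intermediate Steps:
M = 10 (M = 3*(4 + 3) - 1*11 = 3*7 - 11 = 21 - 11 = 10)
√(((621 + q(M)) - 1251) + 873) = √(((621 + 10) - 1251) + 873) = √((631 - 1251) + 873) = √(-620 + 873) = √253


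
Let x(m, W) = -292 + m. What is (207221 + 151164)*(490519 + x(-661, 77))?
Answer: 175453110910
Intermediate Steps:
(207221 + 151164)*(490519 + x(-661, 77)) = (207221 + 151164)*(490519 + (-292 - 661)) = 358385*(490519 - 953) = 358385*489566 = 175453110910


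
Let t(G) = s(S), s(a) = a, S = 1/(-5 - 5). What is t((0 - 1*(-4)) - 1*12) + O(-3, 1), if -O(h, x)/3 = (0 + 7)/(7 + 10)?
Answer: -227/170 ≈ -1.3353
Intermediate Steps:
S = -⅒ (S = 1/(-10) = -⅒ ≈ -0.10000)
O(h, x) = -21/17 (O(h, x) = -3*(0 + 7)/(7 + 10) = -21/17)
t(G) = -⅒
t((0 - 1*(-4)) - 1*12) + O(-3, 1) = -⅒ - 21/17 = -227/170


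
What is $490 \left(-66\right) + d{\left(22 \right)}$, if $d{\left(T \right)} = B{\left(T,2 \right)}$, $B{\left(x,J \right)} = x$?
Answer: $-32318$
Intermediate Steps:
$d{\left(T \right)} = T$
$490 \left(-66\right) + d{\left(22 \right)} = 490 \left(-66\right) + 22 = -32340 + 22 = -32318$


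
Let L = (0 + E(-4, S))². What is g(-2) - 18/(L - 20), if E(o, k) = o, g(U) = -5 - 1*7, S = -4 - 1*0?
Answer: -15/2 ≈ -7.5000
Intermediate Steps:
S = -4 (S = -4 + 0 = -4)
g(U) = -12 (g(U) = -5 - 7 = -12)
L = 16 (L = (0 - 4)² = (-4)² = 16)
g(-2) - 18/(L - 20) = -12 - 18/(16 - 20) = -12 - 18/(-4) = -12 - ¼*(-18) = -12 + 9/2 = -15/2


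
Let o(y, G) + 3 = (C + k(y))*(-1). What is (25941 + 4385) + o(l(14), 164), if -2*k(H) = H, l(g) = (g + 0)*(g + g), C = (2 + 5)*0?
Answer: 30519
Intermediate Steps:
C = 0 (C = 7*0 = 0)
l(g) = 2*g² (l(g) = g*(2*g) = 2*g²)
k(H) = -H/2
o(y, G) = -3 + y/2 (o(y, G) = -3 + (0 - y/2)*(-1) = -3 - y/2*(-1) = -3 + y/2)
(25941 + 4385) + o(l(14), 164) = (25941 + 4385) + (-3 + (2*14²)/2) = 30326 + (-3 + (2*196)/2) = 30326 + (-3 + (½)*392) = 30326 + (-3 + 196) = 30326 + 193 = 30519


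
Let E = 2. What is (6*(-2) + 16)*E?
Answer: 8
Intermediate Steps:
(6*(-2) + 16)*E = (6*(-2) + 16)*2 = (-12 + 16)*2 = 4*2 = 8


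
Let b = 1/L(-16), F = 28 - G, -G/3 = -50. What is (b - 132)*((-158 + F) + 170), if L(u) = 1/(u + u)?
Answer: 18040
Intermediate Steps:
G = 150 (G = -3*(-50) = 150)
L(u) = 1/(2*u)
F = -122 (F = 28 - 1*150 = 28 - 150 = -122)
b = -32 (b = 1/((½)/(-16)) = 1/((½)*(-1/16)) = 1/(-1/32) = -32)
(b - 132)*((-158 + F) + 170) = (-32 - 132)*((-158 - 122) + 170) = -164*(-280 + 170) = -164*(-110) = 18040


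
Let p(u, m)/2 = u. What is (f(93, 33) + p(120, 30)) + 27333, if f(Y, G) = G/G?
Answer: 27574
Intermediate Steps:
p(u, m) = 2*u
f(Y, G) = 1
(f(93, 33) + p(120, 30)) + 27333 = (1 + 2*120) + 27333 = (1 + 240) + 27333 = 241 + 27333 = 27574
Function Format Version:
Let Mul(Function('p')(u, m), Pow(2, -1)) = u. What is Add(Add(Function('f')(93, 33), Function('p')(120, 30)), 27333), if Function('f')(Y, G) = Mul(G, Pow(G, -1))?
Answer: 27574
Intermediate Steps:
Function('p')(u, m) = Mul(2, u)
Function('f')(Y, G) = 1
Add(Add(Function('f')(93, 33), Function('p')(120, 30)), 27333) = Add(Add(1, Mul(2, 120)), 27333) = Add(Add(1, 240), 27333) = Add(241, 27333) = 27574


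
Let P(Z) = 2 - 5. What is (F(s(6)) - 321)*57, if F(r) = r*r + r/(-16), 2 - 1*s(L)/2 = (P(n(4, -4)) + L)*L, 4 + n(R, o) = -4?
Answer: 40185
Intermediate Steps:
n(R, o) = -8 (n(R, o) = -4 - 4 = -8)
P(Z) = -3
s(L) = 4 - 2*L*(-3 + L) (s(L) = 4 - 2*(-3 + L)*L = 4 - 2*L*(-3 + L))
F(r) = r**2 - r/16 (F(r) = r**2 + r*(-1/16) = r**2 - r/16)
(F(s(6)) - 321)*57 = ((4 - 2*6**2 + 6*6)*(-1/16 + (4 - 2*6**2 + 6*6)) - 321)*57 = ((4 - 2*36 + 36)*(-1/16 + (4 - 2*36 + 36)) - 321)*57 = ((4 - 72 + 36)*(-1/16 + (4 - 72 + 36)) - 321)*57 = (-32*(-1/16 - 32) - 321)*57 = (-32*(-513/16) - 321)*57 = (1026 - 321)*57 = 705*57 = 40185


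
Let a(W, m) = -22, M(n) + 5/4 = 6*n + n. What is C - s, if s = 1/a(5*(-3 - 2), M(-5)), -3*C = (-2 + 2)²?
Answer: 1/22 ≈ 0.045455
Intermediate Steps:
M(n) = -5/4 + 7*n (M(n) = -5/4 + (6*n + n) = -5/4 + 7*n)
C = 0 (C = -(-2 + 2)²/3 = -⅓*0² = -⅓*0 = 0)
s = -1/22 (s = 1/(-22) = -1/22 ≈ -0.045455)
C - s = 0 - 1*(-1/22) = 0 + 1/22 = 1/22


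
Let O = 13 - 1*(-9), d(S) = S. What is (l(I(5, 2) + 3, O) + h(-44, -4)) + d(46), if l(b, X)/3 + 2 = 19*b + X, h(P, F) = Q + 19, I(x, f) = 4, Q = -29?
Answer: 495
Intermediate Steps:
O = 22 (O = 13 + 9 = 22)
h(P, F) = -10 (h(P, F) = -29 + 19 = -10)
l(b, X) = -6 + 3*X + 57*b (l(b, X) = -6 + 3*(19*b + X) = -6 + 3*(X + 19*b) = -6 + (3*X + 57*b) = -6 + 3*X + 57*b)
(l(I(5, 2) + 3, O) + h(-44, -4)) + d(46) = ((-6 + 3*22 + 57*(4 + 3)) - 10) + 46 = ((-6 + 66 + 57*7) - 10) + 46 = ((-6 + 66 + 399) - 10) + 46 = (459 - 10) + 46 = 449 + 46 = 495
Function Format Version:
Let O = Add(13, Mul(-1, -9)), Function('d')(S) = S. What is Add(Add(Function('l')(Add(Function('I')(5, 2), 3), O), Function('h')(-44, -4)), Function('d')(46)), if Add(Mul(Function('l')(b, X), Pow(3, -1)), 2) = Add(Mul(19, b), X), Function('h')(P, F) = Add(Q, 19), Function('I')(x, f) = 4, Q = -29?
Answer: 495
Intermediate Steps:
O = 22 (O = Add(13, 9) = 22)
Function('h')(P, F) = -10 (Function('h')(P, F) = Add(-29, 19) = -10)
Function('l')(b, X) = Add(-6, Mul(3, X), Mul(57, b)) (Function('l')(b, X) = Add(-6, Mul(3, Add(Mul(19, b), X))) = Add(-6, Mul(3, Add(X, Mul(19, b)))) = Add(-6, Add(Mul(3, X), Mul(57, b))) = Add(-6, Mul(3, X), Mul(57, b)))
Add(Add(Function('l')(Add(Function('I')(5, 2), 3), O), Function('h')(-44, -4)), Function('d')(46)) = Add(Add(Add(-6, Mul(3, 22), Mul(57, Add(4, 3))), -10), 46) = Add(Add(Add(-6, 66, Mul(57, 7)), -10), 46) = Add(Add(Add(-6, 66, 399), -10), 46) = Add(Add(459, -10), 46) = Add(449, 46) = 495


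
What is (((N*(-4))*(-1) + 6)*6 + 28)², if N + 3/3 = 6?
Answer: 33856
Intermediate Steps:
N = 5 (N = -1 + 6 = 5)
(((N*(-4))*(-1) + 6)*6 + 28)² = (((5*(-4))*(-1) + 6)*6 + 28)² = ((-20*(-1) + 6)*6 + 28)² = ((20 + 6)*6 + 28)² = (26*6 + 28)² = (156 + 28)² = 184² = 33856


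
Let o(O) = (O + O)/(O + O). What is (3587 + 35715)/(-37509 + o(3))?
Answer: -19651/18754 ≈ -1.0478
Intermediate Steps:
o(O) = 1 (o(O) = (2*O)/((2*O)) = (2*O)*(1/(2*O)) = 1)
(3587 + 35715)/(-37509 + o(3)) = (3587 + 35715)/(-37509 + 1) = 39302/(-37508) = 39302*(-1/37508) = -19651/18754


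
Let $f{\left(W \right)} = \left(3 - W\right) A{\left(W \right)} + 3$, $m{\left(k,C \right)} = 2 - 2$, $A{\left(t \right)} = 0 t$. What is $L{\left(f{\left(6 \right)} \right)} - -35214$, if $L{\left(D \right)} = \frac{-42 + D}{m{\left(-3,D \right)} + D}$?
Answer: $35201$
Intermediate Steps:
$A{\left(t \right)} = 0$
$m{\left(k,C \right)} = 0$ ($m{\left(k,C \right)} = 2 - 2 = 0$)
$f{\left(W \right)} = 3$ ($f{\left(W \right)} = \left(3 - W\right) 0 + 3 = 0 + 3 = 3$)
$L{\left(D \right)} = \frac{-42 + D}{D}$ ($L{\left(D \right)} = \frac{-42 + D}{0 + D} = \frac{-42 + D}{D}$)
$L{\left(f{\left(6 \right)} \right)} - -35214 = \frac{-42 + 3}{3} - -35214 = \frac{1}{3} \left(-39\right) + 35214 = -13 + 35214 = 35201$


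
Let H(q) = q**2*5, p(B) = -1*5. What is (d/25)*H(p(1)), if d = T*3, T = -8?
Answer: -120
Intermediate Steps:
p(B) = -5
d = -24 (d = -8*3 = -24)
H(q) = 5*q**2
(d/25)*H(p(1)) = (-24/25)*(5*(-5)**2) = ((1/25)*(-24))*(5*25) = -24/25*125 = -120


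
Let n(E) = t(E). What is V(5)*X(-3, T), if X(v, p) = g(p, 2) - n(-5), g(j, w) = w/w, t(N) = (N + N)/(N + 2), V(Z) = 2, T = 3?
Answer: -14/3 ≈ -4.6667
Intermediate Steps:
t(N) = 2*N/(2 + N) (t(N) = (2*N)/(2 + N) = 2*N/(2 + N))
g(j, w) = 1
n(E) = 2*E/(2 + E)
X(v, p) = -7/3 (X(v, p) = 1 - 2*(-5)/(2 - 5) = 1 - 2*(-5)/(-3) = 1 - 2*(-5)*(-1)/3 = 1 - 1*10/3 = 1 - 10/3 = -7/3)
V(5)*X(-3, T) = 2*(-7/3) = -14/3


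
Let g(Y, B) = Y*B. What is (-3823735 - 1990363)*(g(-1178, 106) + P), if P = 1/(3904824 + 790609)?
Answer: 3408859890393330614/4695433 ≈ 7.2600e+11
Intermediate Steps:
g(Y, B) = B*Y
P = 1/4695433 ≈ 2.1297e-7
(-3823735 - 1990363)*(g(-1178, 106) + P) = (-3823735 - 1990363)*(106*(-1178) + 1/4695433) = -5814098*(-124868 + 1/4695433) = -5814098*(-586309327843/4695433) = 3408859890393330614/4695433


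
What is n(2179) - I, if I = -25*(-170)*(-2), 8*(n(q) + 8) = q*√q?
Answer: 8492 + 2179*√2179/8 ≈ 21206.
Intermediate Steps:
n(q) = -8 + q^(3/2)/8 (n(q) = -8 + (q*√q)/8 = -8 + q^(3/2)/8)
I = -8500 (I = 4250*(-2) = -8500)
n(2179) - I = (-8 + 2179^(3/2)/8) - 1*(-8500) = (-8 + (2179*√2179)/8) + 8500 = (-8 + 2179*√2179/8) + 8500 = 8492 + 2179*√2179/8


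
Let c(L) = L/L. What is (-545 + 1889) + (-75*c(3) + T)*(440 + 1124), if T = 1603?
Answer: 2391136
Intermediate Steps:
c(L) = 1
(-545 + 1889) + (-75*c(3) + T)*(440 + 1124) = (-545 + 1889) + (-75*1 + 1603)*(440 + 1124) = 1344 + (-75 + 1603)*1564 = 1344 + 1528*1564 = 1344 + 2389792 = 2391136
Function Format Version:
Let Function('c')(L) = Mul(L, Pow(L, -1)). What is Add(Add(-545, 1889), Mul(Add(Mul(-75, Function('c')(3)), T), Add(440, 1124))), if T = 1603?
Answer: 2391136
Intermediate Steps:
Function('c')(L) = 1
Add(Add(-545, 1889), Mul(Add(Mul(-75, Function('c')(3)), T), Add(440, 1124))) = Add(Add(-545, 1889), Mul(Add(Mul(-75, 1), 1603), Add(440, 1124))) = Add(1344, Mul(Add(-75, 1603), 1564)) = Add(1344, Mul(1528, 1564)) = Add(1344, 2389792) = 2391136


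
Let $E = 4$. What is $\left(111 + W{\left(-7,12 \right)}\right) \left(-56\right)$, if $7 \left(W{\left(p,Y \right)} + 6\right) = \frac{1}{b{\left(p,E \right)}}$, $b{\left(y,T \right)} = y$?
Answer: $- \frac{41152}{7} \approx -5878.9$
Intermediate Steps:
$W{\left(p,Y \right)} = -6 + \frac{1}{7 p}$
$\left(111 + W{\left(-7,12 \right)}\right) \left(-56\right) = \left(111 - \left(6 - \frac{1}{7 \left(-7\right)}\right)\right) \left(-56\right) = \left(111 + \left(-6 + \frac{1}{7} \left(- \frac{1}{7}\right)\right)\right) \left(-56\right) = \left(111 - \frac{295}{49}\right) \left(-56\right) = \frac{5144}{49} \left(-56\right) = - \frac{41152}{7}$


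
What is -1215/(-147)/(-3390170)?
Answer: -81/33223666 ≈ -2.4380e-6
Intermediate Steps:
-1215/(-147)/(-3390170) = -1215*(-1/147)*(-1/3390170) = (405/49)*(-1/3390170) = -81/33223666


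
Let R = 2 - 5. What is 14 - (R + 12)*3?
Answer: -13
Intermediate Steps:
R = -3
14 - (R + 12)*3 = 14 - (-3 + 12)*3 = 14 - 9*3 = 14 - 1*27 = 14 - 27 = -13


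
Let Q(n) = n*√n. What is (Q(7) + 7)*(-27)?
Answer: -189 - 189*√7 ≈ -689.05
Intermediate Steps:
Q(n) = n^(3/2)
(Q(7) + 7)*(-27) = (7^(3/2) + 7)*(-27) = (7*√7 + 7)*(-27) = (7 + 7*√7)*(-27) = -189 - 189*√7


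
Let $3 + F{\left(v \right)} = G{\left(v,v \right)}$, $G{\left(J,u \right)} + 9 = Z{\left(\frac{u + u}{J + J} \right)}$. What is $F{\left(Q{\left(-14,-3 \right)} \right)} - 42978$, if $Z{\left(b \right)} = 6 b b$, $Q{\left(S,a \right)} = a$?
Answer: $-42984$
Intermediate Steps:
$Z{\left(b \right)} = 6 b^{2}$
$G{\left(J,u \right)} = -9 + \frac{6 u^{2}}{J^{2}}$ ($G{\left(J,u \right)} = -9 + 6 \left(\frac{u + u}{J + J}\right)^{2} = -9 + 6 \left(\frac{2 u}{2 J}\right)^{2} = -9 + 6 \left(2 u \frac{1}{2 J}\right)^{2} = -9 + 6 \left(\frac{u}{J}\right)^{2} = -9 + 6 \frac{u^{2}}{J^{2}} = -9 + \frac{6 u^{2}}{J^{2}}$)
$F{\left(v \right)} = -6$ ($F{\left(v \right)} = -3 + \left(-9 + \frac{6 v^{2}}{v^{2}}\right) = -3 + \left(-9 + 6\right) = -3 - 3 = -6$)
$F{\left(Q{\left(-14,-3 \right)} \right)} - 42978 = -6 - 42978 = -42984$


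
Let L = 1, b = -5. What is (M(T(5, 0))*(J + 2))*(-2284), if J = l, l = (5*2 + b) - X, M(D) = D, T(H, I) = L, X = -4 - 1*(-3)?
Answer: -18272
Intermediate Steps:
X = -1 (X = -4 + 3 = -1)
T(H, I) = 1
l = 6 (l = (5*2 - 5) - 1*(-1) = (10 - 5) + 1 = 5 + 1 = 6)
J = 6
(M(T(5, 0))*(J + 2))*(-2284) = (1*(6 + 2))*(-2284) = (1*8)*(-2284) = 8*(-2284) = -18272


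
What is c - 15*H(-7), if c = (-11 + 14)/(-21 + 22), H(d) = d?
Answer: 108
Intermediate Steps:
c = 3 (c = 3/1 = 3*1 = 3)
c - 15*H(-7) = 3 - 15*(-7) = 3 + 105 = 108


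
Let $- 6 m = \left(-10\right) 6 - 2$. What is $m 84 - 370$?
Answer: $498$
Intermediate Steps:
$m = \frac{31}{3}$ ($m = - \frac{\left(-10\right) 6 - 2}{6} = - \frac{-60 - 2}{6} = \left(- \frac{1}{6}\right) \left(-62\right) = \frac{31}{3} \approx 10.333$)
$m 84 - 370 = \frac{31}{3} \cdot 84 - 370 = 868 - 370 = 498$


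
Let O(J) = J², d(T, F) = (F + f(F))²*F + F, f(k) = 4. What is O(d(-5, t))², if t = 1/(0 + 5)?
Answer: 47156728336/244140625 ≈ 193.15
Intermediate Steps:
t = ⅕ (t = 1/5 = ⅕ ≈ 0.20000)
d(T, F) = F + F*(4 + F)² (d(T, F) = (F + 4)²*F + F = (4 + F)²*F + F = F*(4 + F)² + F = F + F*(4 + F)²)
O(d(-5, t))² = (((1 + (4 + ⅕)²)/5)²)² = (((1 + (21/5)²)/5)²)² = (((1 + 441/25)/5)²)² = (((⅕)*(466/25))²)² = ((466/125)²)² = (217156/15625)² = 47156728336/244140625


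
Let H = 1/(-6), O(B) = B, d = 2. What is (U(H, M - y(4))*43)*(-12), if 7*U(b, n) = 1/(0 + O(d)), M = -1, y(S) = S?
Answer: -258/7 ≈ -36.857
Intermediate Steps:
H = -1/6 ≈ -0.16667
U(b, n) = 1/14 (U(b, n) = 1/(7*(0 + 2)) = (1/7)/2 = (1/7)*(1/2) = 1/14)
(U(H, M - y(4))*43)*(-12) = ((1/14)*43)*(-12) = (43/14)*(-12) = -258/7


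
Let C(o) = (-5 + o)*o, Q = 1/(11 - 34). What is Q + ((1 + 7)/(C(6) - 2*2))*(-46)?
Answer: -4233/23 ≈ -184.04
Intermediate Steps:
Q = -1/23 (Q = 1/(-23) = -1/23 ≈ -0.043478)
C(o) = o*(-5 + o)
Q + ((1 + 7)/(C(6) - 2*2))*(-46) = -1/23 + ((1 + 7)/(6*(-5 + 6) - 2*2))*(-46) = -1/23 + (8/(6*1 - 4))*(-46) = -1/23 + (8/(6 - 4))*(-46) = -1/23 + (8/2)*(-46) = -1/23 + (8*(1/2))*(-46) = -1/23 + 4*(-46) = -1/23 - 184 = -4233/23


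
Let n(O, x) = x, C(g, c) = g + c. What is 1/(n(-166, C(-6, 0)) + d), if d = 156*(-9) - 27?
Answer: -1/1437 ≈ -0.00069589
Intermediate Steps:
C(g, c) = c + g
d = -1431 (d = -1404 - 27 = -1431)
1/(n(-166, C(-6, 0)) + d) = 1/((0 - 6) - 1431) = 1/(-6 - 1431) = 1/(-1437) = -1/1437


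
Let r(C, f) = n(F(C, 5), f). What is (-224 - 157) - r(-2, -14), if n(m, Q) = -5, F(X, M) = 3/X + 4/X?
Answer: -376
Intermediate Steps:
F(X, M) = 7/X
r(C, f) = -5
(-224 - 157) - r(-2, -14) = (-224 - 157) - 1*(-5) = -381 + 5 = -376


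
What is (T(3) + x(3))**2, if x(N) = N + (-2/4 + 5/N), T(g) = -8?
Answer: 529/36 ≈ 14.694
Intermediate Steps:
x(N) = -1/2 + N + 5/N (x(N) = N + (-2*1/4 + 5/N) = N + (-1/2 + 5/N) = -1/2 + N + 5/N)
(T(3) + x(3))**2 = (-8 + (-1/2 + 3 + 5/3))**2 = (-8 + 25/6)**2 = (-23/6)**2 = 529/36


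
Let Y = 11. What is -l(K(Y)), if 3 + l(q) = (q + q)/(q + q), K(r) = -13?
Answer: 2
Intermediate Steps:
l(q) = -2 (l(q) = -3 + (q + q)/(q + q) = -3 + (2*q)/((2*q)) = -3 + (2*q)*(1/(2*q)) = -3 + 1 = -2)
-l(K(Y)) = -1*(-2) = 2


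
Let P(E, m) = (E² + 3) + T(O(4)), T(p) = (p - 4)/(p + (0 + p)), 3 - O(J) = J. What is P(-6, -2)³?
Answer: 571787/8 ≈ 71473.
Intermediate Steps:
O(J) = 3 - J
T(p) = (-4 + p)/(2*p) (T(p) = (-4 + p)/(p + p) = (-4 + p)/((2*p)) = (-4 + p)*(1/(2*p)) = (-4 + p)/(2*p))
P(E, m) = 11/2 + E² (P(E, m) = (E² + 3) + (-4 + (3 - 1*4))/(2*(3 - 1*4)) = (3 + E²) + (-4 + (3 - 4))/(2*(3 - 4)) = (3 + E²) + (½)*(-4 - 1)/(-1) = (3 + E²) + (½)*(-1)*(-5) = (3 + E²) + 5/2 = 11/2 + E²)
P(-6, -2)³ = (11/2 + (-6)²)³ = (11/2 + 36)³ = (83/2)³ = 571787/8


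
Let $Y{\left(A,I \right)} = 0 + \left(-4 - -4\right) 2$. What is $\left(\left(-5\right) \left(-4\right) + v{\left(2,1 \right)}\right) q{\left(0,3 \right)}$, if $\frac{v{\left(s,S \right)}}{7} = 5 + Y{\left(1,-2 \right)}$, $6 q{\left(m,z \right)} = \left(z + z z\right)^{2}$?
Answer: $1320$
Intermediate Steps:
$q{\left(m,z \right)} = \frac{\left(z + z^{2}\right)^{2}}{6}$ ($q{\left(m,z \right)} = \frac{\left(z + z z\right)^{2}}{6} = \frac{\left(z + z^{2}\right)^{2}}{6}$)
$Y{\left(A,I \right)} = 0$ ($Y{\left(A,I \right)} = 0 + \left(-4 + 4\right) 2 = 0 + 0 \cdot 2 = 0 + 0 = 0$)
$v{\left(s,S \right)} = 35$ ($v{\left(s,S \right)} = 7 \left(5 + 0\right) = 7 \cdot 5 = 35$)
$\left(\left(-5\right) \left(-4\right) + v{\left(2,1 \right)}\right) q{\left(0,3 \right)} = \left(\left(-5\right) \left(-4\right) + 35\right) \frac{3^{2} \left(1 + 3\right)^{2}}{6} = \left(20 + 35\right) \frac{1}{6} \cdot 9 \cdot 4^{2} = 55 \cdot \frac{1}{6} \cdot 9 \cdot 16 = 55 \cdot 24 = 1320$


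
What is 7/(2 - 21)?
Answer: -7/19 ≈ -0.36842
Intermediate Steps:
7/(2 - 21) = 7/(-19) = 7*(-1/19) = -7/19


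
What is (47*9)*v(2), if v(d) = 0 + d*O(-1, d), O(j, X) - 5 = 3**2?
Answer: 11844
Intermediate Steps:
O(j, X) = 14 (O(j, X) = 5 + 3**2 = 5 + 9 = 14)
v(d) = 14*d (v(d) = 0 + d*14 = 0 + 14*d = 14*d)
(47*9)*v(2) = (47*9)*(14*2) = 423*28 = 11844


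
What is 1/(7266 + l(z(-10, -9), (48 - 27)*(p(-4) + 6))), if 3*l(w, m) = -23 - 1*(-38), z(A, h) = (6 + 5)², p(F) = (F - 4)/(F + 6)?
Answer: 1/7271 ≈ 0.00013753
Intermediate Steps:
p(F) = (-4 + F)/(6 + F)
z(A, h) = 121 (z(A, h) = 11² = 121)
l(w, m) = 5 (l(w, m) = (-23 - 1*(-38))/3 = (-23 + 38)/3 = (⅓)*15 = 5)
1/(7266 + l(z(-10, -9), (48 - 27)*(p(-4) + 6))) = 1/(7266 + 5) = 1/7271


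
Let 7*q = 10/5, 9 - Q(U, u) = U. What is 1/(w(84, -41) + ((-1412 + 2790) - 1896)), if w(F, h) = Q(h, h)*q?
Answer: -7/3526 ≈ -0.0019853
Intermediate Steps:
Q(U, u) = 9 - U
q = 2/7 (q = (10/5)/7 = (10*(1/5))/7 = (1/7)*2 = 2/7 ≈ 0.28571)
w(F, h) = 18/7 - 2*h/7 (w(F, h) = (9 - h)*(2/7) = 18/7 - 2*h/7)
1/(w(84, -41) + ((-1412 + 2790) - 1896)) = 1/((18/7 - 2/7*(-41)) + ((-1412 + 2790) - 1896)) = 1/((18/7 + 82/7) + (1378 - 1896)) = 1/(100/7 - 518) = 1/(-3526/7) = -7/3526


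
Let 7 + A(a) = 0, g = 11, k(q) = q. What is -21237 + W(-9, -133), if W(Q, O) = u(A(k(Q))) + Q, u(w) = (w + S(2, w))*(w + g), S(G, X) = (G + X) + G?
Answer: -21286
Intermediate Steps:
A(a) = -7 (A(a) = -7 + 0 = -7)
S(G, X) = X + 2*G
u(w) = (4 + 2*w)*(11 + w) (u(w) = (w + (w + 2*2))*(w + 11) = (w + (w + 4))*(11 + w) = (w + (4 + w))*(11 + w) = (4 + 2*w)*(11 + w))
W(Q, O) = -40 + Q (W(Q, O) = (44 + 2*(-7)² + 26*(-7)) + Q = (44 + 2*49 - 182) + Q = (44 + 98 - 182) + Q = -40 + Q)
-21237 + W(-9, -133) = -21237 + (-40 - 9) = -21237 - 49 = -21286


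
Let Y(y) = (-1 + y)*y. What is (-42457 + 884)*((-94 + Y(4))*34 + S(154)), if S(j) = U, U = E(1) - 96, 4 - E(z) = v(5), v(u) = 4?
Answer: 119896532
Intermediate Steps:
E(z) = 0 (E(z) = 4 - 1*4 = 4 - 4 = 0)
U = -96 (U = 0 - 96 = -96)
Y(y) = y*(-1 + y)
S(j) = -96
(-42457 + 884)*((-94 + Y(4))*34 + S(154)) = (-42457 + 884)*((-94 + 4*(-1 + 4))*34 - 96) = -41573*((-94 + 4*3)*34 - 96) = -41573*((-94 + 12)*34 - 96) = -41573*(-82*34 - 96) = -41573*(-2788 - 96) = -41573*(-2884) = 119896532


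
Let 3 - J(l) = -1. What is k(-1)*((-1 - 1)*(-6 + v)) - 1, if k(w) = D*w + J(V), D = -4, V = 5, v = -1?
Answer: 111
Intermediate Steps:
J(l) = 4 (J(l) = 3 - 1*(-1) = 3 + 1 = 4)
k(w) = 4 - 4*w (k(w) = -4*w + 4 = 4 - 4*w)
k(-1)*((-1 - 1)*(-6 + v)) - 1 = (4 - 4*(-1))*((-1 - 1)*(-6 - 1)) - 1 = (4 + 4)*(-2*(-7)) - 1 = 8*14 - 1 = 112 - 1 = 111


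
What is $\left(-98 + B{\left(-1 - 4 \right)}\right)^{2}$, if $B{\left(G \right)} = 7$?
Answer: $8281$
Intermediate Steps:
$\left(-98 + B{\left(-1 - 4 \right)}\right)^{2} = \left(-98 + 7\right)^{2} = \left(-91\right)^{2} = 8281$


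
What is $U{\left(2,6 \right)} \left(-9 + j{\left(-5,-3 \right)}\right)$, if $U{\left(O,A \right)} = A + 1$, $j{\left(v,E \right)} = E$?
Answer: $-84$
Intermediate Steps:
$U{\left(O,A \right)} = 1 + A$
$U{\left(2,6 \right)} \left(-9 + j{\left(-5,-3 \right)}\right) = \left(1 + 6\right) \left(-9 - 3\right) = 7 \left(-12\right) = -84$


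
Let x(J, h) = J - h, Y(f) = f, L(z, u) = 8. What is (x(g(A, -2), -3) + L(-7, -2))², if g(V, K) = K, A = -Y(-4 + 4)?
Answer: 81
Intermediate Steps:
A = 0 (A = -(-4 + 4) = -1*0 = 0)
(x(g(A, -2), -3) + L(-7, -2))² = ((-2 - 1*(-3)) + 8)² = ((-2 + 3) + 8)² = (1 + 8)² = 9² = 81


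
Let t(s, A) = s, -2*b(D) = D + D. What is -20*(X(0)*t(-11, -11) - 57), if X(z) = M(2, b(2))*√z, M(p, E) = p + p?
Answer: 1140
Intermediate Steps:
b(D) = -D (b(D) = -(D + D)/2 = -D)
M(p, E) = 2*p
X(z) = 4*√z (X(z) = (2*2)*√z = 4*√z)
-20*(X(0)*t(-11, -11) - 57) = -20*((4*√0)*(-11) - 57) = -20*((4*0)*(-11) - 57) = -20*(0*(-11) - 57) = -20*(0 - 57) = -20*(-57) = 1140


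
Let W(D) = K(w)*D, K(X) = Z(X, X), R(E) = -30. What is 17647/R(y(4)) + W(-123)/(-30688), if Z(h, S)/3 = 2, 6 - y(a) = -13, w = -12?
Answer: -135382249/230160 ≈ -588.21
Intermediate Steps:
y(a) = 19 (y(a) = 6 - 1*(-13) = 6 + 13 = 19)
Z(h, S) = 6 (Z(h, S) = 3*2 = 6)
K(X) = 6
W(D) = 6*D
17647/R(y(4)) + W(-123)/(-30688) = 17647/(-30) + (6*(-123))/(-30688) = 17647*(-1/30) - 738*(-1/30688) = -17647/30 + 369/15344 = -135382249/230160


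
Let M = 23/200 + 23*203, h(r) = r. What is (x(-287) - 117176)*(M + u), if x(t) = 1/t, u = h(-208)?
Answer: -30005024977399/57400 ≈ -5.2274e+8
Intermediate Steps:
u = -208
M = 933823/200 (M = 23*(1/200) + 4669 = 23/200 + 4669 = 933823/200 ≈ 4669.1)
(x(-287) - 117176)*(M + u) = (1/(-287) - 117176)*(933823/200 - 208) = (-1/287 - 117176)*(892223/200) = -33629513/287*892223/200 = -30005024977399/57400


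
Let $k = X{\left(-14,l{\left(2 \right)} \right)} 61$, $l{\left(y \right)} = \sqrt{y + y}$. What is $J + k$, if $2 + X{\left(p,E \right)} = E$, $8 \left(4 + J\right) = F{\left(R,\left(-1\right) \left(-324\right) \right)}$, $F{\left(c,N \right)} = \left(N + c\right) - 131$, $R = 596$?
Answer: $\frac{757}{8} \approx 94.625$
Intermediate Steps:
$F{\left(c,N \right)} = -131 + N + c$
$l{\left(y \right)} = \sqrt{2} \sqrt{y}$ ($l{\left(y \right)} = \sqrt{2 y} = \sqrt{2} \sqrt{y}$)
$J = \frac{757}{8}$ ($J = -4 + \frac{-131 - -324 + 596}{8} = -4 + \frac{-131 + 324 + 596}{8} = -4 + \frac{1}{8} \cdot 789 = -4 + \frac{789}{8} = \frac{757}{8} \approx 94.625$)
$X{\left(p,E \right)} = -2 + E$
$k = 0$ ($k = \left(-2 + \sqrt{2} \sqrt{2}\right) 61 = \left(-2 + 2\right) 61 = 0 \cdot 61 = 0$)
$J + k = \frac{757}{8} + 0 = \frac{757}{8}$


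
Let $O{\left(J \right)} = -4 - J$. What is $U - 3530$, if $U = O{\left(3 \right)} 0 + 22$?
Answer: $-3508$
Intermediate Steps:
$U = 22$ ($U = \left(-4 - 3\right) 0 + 22 = \left(-7\right) 0 + 22 = 0 + 22 = 22$)
$U - 3530 = 22 - 3530 = -3508$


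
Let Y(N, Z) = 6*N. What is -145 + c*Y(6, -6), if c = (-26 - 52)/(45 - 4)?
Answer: -8753/41 ≈ -213.49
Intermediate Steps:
c = -78/41 ≈ -1.9024
-145 + c*Y(6, -6) = -145 - 468*6/41 = -145 - 78/41*36 = -145 - 2808/41 = -8753/41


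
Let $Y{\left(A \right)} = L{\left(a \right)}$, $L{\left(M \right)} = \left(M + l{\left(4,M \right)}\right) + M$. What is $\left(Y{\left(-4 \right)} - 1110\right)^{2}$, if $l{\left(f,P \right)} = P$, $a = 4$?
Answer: $1205604$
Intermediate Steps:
$L{\left(M \right)} = 3 M$ ($L{\left(M \right)} = \left(M + M\right) + M = 2 M + M = 3 M$)
$Y{\left(A \right)} = 12$ ($Y{\left(A \right)} = 3 \cdot 4 = 12$)
$\left(Y{\left(-4 \right)} - 1110\right)^{2} = \left(12 - 1110\right)^{2} = \left(-1098\right)^{2} = 1205604$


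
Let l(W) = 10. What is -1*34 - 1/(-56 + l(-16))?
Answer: -1563/46 ≈ -33.978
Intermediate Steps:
-1*34 - 1/(-56 + l(-16)) = -1*34 - 1/(-56 + 10) = -34 - 1/(-46) = -34 - 1*(-1/46) = -34 + 1/46 = -1563/46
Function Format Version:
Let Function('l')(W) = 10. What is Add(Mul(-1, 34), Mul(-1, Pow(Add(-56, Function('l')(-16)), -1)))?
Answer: Rational(-1563, 46) ≈ -33.978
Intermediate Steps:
Add(Mul(-1, 34), Mul(-1, Pow(Add(-56, Function('l')(-16)), -1))) = Add(Mul(-1, 34), Mul(-1, Pow(Add(-56, 10), -1))) = Add(-34, Mul(-1, Pow(-46, -1))) = Add(-34, Mul(-1, Rational(-1, 46))) = Add(-34, Rational(1, 46)) = Rational(-1563, 46)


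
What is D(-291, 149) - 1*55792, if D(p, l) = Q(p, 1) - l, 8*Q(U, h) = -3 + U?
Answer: -223911/4 ≈ -55978.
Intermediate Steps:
Q(U, h) = -3/8 + U/8 (Q(U, h) = (-3 + U)/8 = -3/8 + U/8)
D(p, l) = -3/8 - l + p/8 (D(p, l) = (-3/8 + p/8) - l = -3/8 - l + p/8)
D(-291, 149) - 1*55792 = (-3/8 - 1*149 + (1/8)*(-291)) - 1*55792 = (-3/8 - 149 - 291/8) - 55792 = -743/4 - 55792 = -223911/4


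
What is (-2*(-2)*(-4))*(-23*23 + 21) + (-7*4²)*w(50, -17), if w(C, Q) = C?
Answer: 2528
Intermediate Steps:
(-2*(-2)*(-4))*(-23*23 + 21) + (-7*4²)*w(50, -17) = (-2*(-2)*(-4))*(-23*23 + 21) - 7*4²*50 = (4*(-4))*(-529 + 21) - 7*16*50 = -16*(-508) - 112*50 = 8128 - 5600 = 2528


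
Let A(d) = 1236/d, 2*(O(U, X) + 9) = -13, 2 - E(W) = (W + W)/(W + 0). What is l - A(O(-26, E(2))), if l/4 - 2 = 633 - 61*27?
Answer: -123016/31 ≈ -3968.3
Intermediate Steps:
E(W) = 0 (E(W) = 2 - (W + W)/(W + 0) = 2 - 2*W/W = 2 - 1*2 = 2 - 2 = 0)
O(U, X) = -31/2 (O(U, X) = -9 + (½)*(-13) = -9 - 13/2 = -31/2)
l = -4048 (l = 8 + 4*(633 - 61*27) = 8 + 4*(633 - 1647) = 8 + 4*(-1014) = 8 - 4056 = -4048)
l - A(O(-26, E(2))) = -4048 - 1236/(-31/2) = -4048 - 1236*(-2)/31 = -4048 - 1*(-2472/31) = -4048 + 2472/31 = -123016/31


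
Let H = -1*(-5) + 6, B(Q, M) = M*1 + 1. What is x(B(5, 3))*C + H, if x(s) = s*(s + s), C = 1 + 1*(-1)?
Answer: 11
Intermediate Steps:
B(Q, M) = 1 + M (B(Q, M) = M + 1 = 1 + M)
C = 0 (C = 1 - 1 = 0)
x(s) = 2*s² (x(s) = s*(2*s) = 2*s²)
H = 11 (H = 5 + 6 = 11)
x(B(5, 3))*C + H = (2*(1 + 3)²)*0 + 11 = (2*4²)*0 + 11 = (2*16)*0 + 11 = 32*0 + 11 = 0 + 11 = 11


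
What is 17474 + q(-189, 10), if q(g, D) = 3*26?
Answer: 17552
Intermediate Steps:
q(g, D) = 78
17474 + q(-189, 10) = 17474 + 78 = 17552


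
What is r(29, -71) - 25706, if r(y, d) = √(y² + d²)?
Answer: -25706 + √5882 ≈ -25629.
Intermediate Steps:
r(y, d) = √(d² + y²)
r(29, -71) - 25706 = √((-71)² + 29²) - 25706 = √(5041 + 841) - 25706 = √5882 - 25706 = -25706 + √5882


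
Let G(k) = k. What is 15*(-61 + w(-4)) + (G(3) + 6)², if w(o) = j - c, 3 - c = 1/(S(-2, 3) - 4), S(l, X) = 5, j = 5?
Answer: -789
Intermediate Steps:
c = 2 (c = 3 - 1/(5 - 4) = 3 - 1/1 = 3 - 1*1 = 3 - 1 = 2)
w(o) = 3 (w(o) = 5 - 1*2 = 5 - 2 = 3)
15*(-61 + w(-4)) + (G(3) + 6)² = 15*(-61 + 3) + (3 + 6)² = 15*(-58) + 9² = -870 + 81 = -789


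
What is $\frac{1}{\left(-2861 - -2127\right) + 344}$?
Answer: $- \frac{1}{390} \approx -0.0025641$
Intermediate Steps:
$\frac{1}{\left(-2861 - -2127\right) + 344} = \frac{1}{\left(-2861 + 2127\right) + 344} = \frac{1}{-734 + 344} = \frac{1}{-390} = - \frac{1}{390}$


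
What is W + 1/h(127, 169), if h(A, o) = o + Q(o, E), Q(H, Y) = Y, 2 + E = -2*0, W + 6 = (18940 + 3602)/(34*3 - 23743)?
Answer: -27429155/3948047 ≈ -6.9475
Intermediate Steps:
W = -164388/23641 (W = -6 + (18940 + 3602)/(34*3 - 23743) = -6 + 22542/(102 - 23743) = -6 + 22542/(-23641) = -6 + 22542*(-1/23641) = -6 - 22542/23641 = -164388/23641 ≈ -6.9535)
E = -2 (E = -2 - 2*0 = -2 + 0 = -2)
h(A, o) = -2 + o (h(A, o) = o - 2 = -2 + o)
W + 1/h(127, 169) = -164388/23641 + 1/(-2 + 169) = -164388/23641 + 1/167 = -27429155/3948047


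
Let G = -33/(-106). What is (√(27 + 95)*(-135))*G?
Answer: -4455*√122/106 ≈ -464.22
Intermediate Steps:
G = 33/106 (G = -33*(-1/106) = 33/106 ≈ 0.31132)
(√(27 + 95)*(-135))*G = (√(27 + 95)*(-135))*(33/106) = (√122*(-135))*(33/106) = -135*√122*(33/106) = -4455*√122/106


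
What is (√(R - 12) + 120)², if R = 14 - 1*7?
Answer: (120 + I*√5)² ≈ 14395.0 + 536.66*I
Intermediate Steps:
R = 7 (R = 14 - 7 = 7)
(√(R - 12) + 120)² = (√(7 - 12) + 120)² = (√(-5) + 120)² = (I*√5 + 120)² = (120 + I*√5)²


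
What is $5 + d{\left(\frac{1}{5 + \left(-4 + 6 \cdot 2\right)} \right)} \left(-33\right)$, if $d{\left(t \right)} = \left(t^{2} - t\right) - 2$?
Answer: $\frac{12395}{169} \approx 73.343$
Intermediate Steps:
$d{\left(t \right)} = -2 + t^{2} - t$
$5 + d{\left(\frac{1}{5 + \left(-4 + 6 \cdot 2\right)} \right)} \left(-33\right) = 5 + \left(-2 + \left(\frac{1}{5 + \left(-4 + 6 \cdot 2\right)}\right)^{2} - \frac{1}{5 + \left(-4 + 6 \cdot 2\right)}\right) \left(-33\right) = 5 + \left(-2 + \left(\frac{1}{5 + \left(-4 + 12\right)}\right)^{2} - \frac{1}{5 + \left(-4 + 12\right)}\right) \left(-33\right) = 5 + \left(-2 + \left(\frac{1}{5 + 8}\right)^{2} - \frac{1}{5 + 8}\right) \left(-33\right) = 5 + \left(-2 + \left(\frac{1}{13}\right)^{2} - \frac{1}{13}\right) \left(-33\right) = 5 + \left(-2 + \frac{1}{169} - \frac{1}{13}\right) \left(-33\right) = 5 - - \frac{11550}{169} = 5 + \frac{11550}{169} = \frac{12395}{169}$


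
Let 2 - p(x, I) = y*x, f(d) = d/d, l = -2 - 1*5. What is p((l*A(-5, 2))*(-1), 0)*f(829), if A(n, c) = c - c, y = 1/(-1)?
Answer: 2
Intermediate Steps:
y = -1
A(n, c) = 0
l = -7 (l = -2 - 5 = -7)
f(d) = 1
p(x, I) = 2 + x (p(x, I) = 2 - (-1)*x = 2 + x)
p((l*A(-5, 2))*(-1), 0)*f(829) = (2 - 7*0*(-1))*1 = (2 + 0*(-1))*1 = (2 + 0)*1 = 2*1 = 2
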